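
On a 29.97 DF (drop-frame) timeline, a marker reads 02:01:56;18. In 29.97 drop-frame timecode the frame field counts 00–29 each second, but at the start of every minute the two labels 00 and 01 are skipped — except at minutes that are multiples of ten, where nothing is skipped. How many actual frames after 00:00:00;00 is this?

As if non-drop at 30 labels/s: (2 × 3600 + 1 × 60 + 56) × 30 + 18 = 219498.
Minute boundaries passed: 121; those not divisible by 10: 121 − 12 = 109; dropped labels = 2 × 109 = 218.
Actual frame index = 219498 − 218 = 219280.

219280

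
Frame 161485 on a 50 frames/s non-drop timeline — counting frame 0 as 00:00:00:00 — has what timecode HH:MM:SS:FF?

00:53:49:35

161485 ÷ 50 = 3229 full seconds, remainder 35 frames.
3229 s = 0 h 53 min 49 s.
Timecode: 00:53:49:35.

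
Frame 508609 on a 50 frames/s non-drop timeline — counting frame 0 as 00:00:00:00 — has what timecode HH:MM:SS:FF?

508609 ÷ 50 = 10172 full seconds, remainder 9 frames.
10172 s = 2 h 49 min 32 s.
Timecode: 02:49:32:09.

02:49:32:09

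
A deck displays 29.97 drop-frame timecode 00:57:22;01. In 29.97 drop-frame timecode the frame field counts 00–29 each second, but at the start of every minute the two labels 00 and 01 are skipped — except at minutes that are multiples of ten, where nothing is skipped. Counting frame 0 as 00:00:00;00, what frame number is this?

103157

Complete 10-minute blocks: 5, each 17982 frames → 89910.
Remaining 7 whole minutes in the current block: 1800 + 6 × 1798 = 12588 frames.
Within the current minute: 22 × 30 + 1 − 2 = 659 (labels ;00/;01 skipped at this minute). Total = 89910 + 12588 + 659 = 103157.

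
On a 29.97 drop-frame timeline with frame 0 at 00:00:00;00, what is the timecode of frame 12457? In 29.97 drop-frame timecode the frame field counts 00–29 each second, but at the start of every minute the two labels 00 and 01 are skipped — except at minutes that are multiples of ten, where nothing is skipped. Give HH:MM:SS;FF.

00:06:55;19

Each 10-minute DF block holds 10 × 60 × 30 − 9 × 2 = 17982 frames. 12457 ÷ 17982 → 0 full blocks, remainder 12457.
Within the partial block the first minute is 1800 frames and each further minute 1798, so 6 further minute boundaries passed. Total skipped labels = 18 × 0 + 2 × 6 = 12.
Non-drop label index = 12457 + 12 = 12469; at 30 labels/s that is 00:06:55:19, i.e. DF 00:06:55;19.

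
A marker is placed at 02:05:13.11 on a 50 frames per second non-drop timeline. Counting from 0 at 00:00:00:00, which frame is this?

frame 375661

Total seconds to the label: (2 × 3600 + 5 × 60 + 13) = 7513.
Frame index = 7513 × 50 + 11 = 375661.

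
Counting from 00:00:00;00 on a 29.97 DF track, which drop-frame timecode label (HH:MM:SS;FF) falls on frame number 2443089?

Each 10-minute DF block holds 10 × 60 × 30 − 9 × 2 = 17982 frames. 2443089 ÷ 17982 → 135 full blocks, remainder 15519.
Within the partial block the first minute is 1800 frames and each further minute 1798, so 8 further minute boundaries passed. Total skipped labels = 18 × 135 + 2 × 8 = 2446.
Non-drop label index = 2443089 + 2446 = 2445535; at 30 labels/s that is 22:38:37:25, i.e. DF 22:38:37;25.

22:38:37;25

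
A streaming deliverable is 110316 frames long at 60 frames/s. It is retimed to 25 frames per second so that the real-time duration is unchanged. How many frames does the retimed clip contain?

45965 frames

Target frames = source frames × (target rate / source rate) = 110316 × (25)/(60) = 110316 × 5/12 = 45965.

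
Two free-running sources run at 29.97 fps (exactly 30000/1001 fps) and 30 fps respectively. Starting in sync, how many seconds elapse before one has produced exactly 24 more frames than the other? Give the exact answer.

The gap grows by |30 − 30000/1001| = 30/1001 frames per second.
Time for a 24-frame gap: 24 ÷ (30/1001) = 800.8 s.

800.8 seconds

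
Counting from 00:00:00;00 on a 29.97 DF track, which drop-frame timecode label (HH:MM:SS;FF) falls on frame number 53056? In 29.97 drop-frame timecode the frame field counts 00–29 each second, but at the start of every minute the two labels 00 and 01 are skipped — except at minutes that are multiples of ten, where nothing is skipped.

Each 10-minute DF block holds 10 × 60 × 30 − 9 × 2 = 17982 frames. 53056 ÷ 17982 → 2 full blocks, remainder 17092.
Within the partial block the first minute is 1800 frames and each further minute 1798, so 9 further minute boundaries passed. Total skipped labels = 18 × 2 + 2 × 9 = 54.
Non-drop label index = 53056 + 54 = 53110; at 30 labels/s that is 00:29:30:10, i.e. DF 00:29:30;10.

00:29:30;10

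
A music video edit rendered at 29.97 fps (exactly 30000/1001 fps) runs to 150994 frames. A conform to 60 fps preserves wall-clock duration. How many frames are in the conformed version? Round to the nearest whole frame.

302290 frames

Frames at target rate = 150994 × (60) / (30000/1001) = 75572497/250 ≈ 302289.988.
Nearest whole frame: 302290.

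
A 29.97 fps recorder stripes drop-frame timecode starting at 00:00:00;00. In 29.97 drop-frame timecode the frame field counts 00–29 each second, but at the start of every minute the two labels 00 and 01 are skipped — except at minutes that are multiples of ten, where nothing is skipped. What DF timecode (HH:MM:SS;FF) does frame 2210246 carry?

Each 10-minute DF block holds 10 × 60 × 30 − 9 × 2 = 17982 frames. 2210246 ÷ 17982 → 122 full blocks, remainder 16442.
Within the partial block the first minute is 1800 frames and each further minute 1798, so 9 further minute boundaries passed. Total skipped labels = 18 × 122 + 2 × 9 = 2214.
Non-drop label index = 2210246 + 2214 = 2212460; at 30 labels/s that is 20:29:08:20, i.e. DF 20:29:08;20.

20:29:08;20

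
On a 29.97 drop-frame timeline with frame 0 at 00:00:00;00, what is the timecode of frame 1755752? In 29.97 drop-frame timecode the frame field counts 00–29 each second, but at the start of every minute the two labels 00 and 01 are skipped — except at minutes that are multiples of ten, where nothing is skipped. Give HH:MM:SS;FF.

16:16:23;20

Ten DF minutes hold 17982 frames, so frame 1755752 lies in block 97 (frames 1744254–1762235) with 11498 frames into that block.
The block's first minute is 1800 frames and the rest 1798 each; 11498 frames reaches minute 6, so 97 × 18 + 6 × 2 = 1758 labels have been skipped so far.
Adding those back, label number 1755752 + 1758 = 1757510 at 30 labels/s is 58583 s + 20 f = 16 h 16 min 23 s frame 20, i.e. 16:16:23;20.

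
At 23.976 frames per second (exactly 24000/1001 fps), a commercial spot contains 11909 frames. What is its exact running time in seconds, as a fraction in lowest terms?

Running time = 11909 ÷ (24000/1001) = 11909 × 1001/24000 = 11920909/24000 s.

11920909/24000 seconds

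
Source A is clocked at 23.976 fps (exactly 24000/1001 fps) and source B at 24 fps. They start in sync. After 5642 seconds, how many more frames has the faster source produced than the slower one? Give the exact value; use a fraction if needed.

1488/11 frames

A emits 24000/1001 × 5642 = 1488000/11 frames; B emits 24 × 5642 = 135408.
Difference = 1488/11 frames (≈ 135.2727); B is ahead of A.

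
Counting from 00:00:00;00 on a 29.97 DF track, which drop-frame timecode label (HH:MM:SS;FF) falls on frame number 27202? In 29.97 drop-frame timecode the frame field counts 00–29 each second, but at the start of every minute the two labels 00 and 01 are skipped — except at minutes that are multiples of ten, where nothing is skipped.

Ten DF minutes hold 17982 frames, so frame 27202 lies in block 1 (frames 17982–35963) with 9220 frames into that block.
The block's first minute is 1800 frames and the rest 1798 each; 9220 frames reaches minute 5, so 1 × 18 + 5 × 2 = 28 labels have been skipped so far.
Adding those back, label number 27202 + 28 = 27230 at 30 labels/s is 907 s + 20 f = 0 h 15 min 7 s frame 20, i.e. 00:15:07;20.

00:15:07;20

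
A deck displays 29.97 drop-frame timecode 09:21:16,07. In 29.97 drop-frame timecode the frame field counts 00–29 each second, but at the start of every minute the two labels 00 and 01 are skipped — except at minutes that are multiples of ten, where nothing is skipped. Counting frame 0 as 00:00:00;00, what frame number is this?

1009277

Complete 10-minute blocks: 56, each 17982 frames → 1006992.
Remaining 1 whole minute in the current block: 1800 + 0 × 1798 = 1800 frames.
Within the current minute: 16 × 30 + 7 − 2 = 485 (labels ;00/;01 skipped at this minute). Total = 1006992 + 1800 + 485 = 1009277.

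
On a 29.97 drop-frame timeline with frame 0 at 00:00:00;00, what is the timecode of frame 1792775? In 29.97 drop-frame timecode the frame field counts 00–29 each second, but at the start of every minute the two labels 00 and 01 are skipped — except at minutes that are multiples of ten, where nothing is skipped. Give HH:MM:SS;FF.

Ten DF minutes hold 17982 frames, so frame 1792775 lies in block 99 (frames 1780218–1798199) with 12557 frames into that block.
The block's first minute is 1800 frames and the rest 1798 each; 12557 frames reaches minute 6, so 99 × 18 + 6 × 2 = 1794 labels have been skipped so far.
Adding those back, label number 1792775 + 1794 = 1794569 at 30 labels/s is 59818 s + 29 f = 16 h 36 min 58 s frame 29, i.e. 16:36:58;29.

16:36:58;29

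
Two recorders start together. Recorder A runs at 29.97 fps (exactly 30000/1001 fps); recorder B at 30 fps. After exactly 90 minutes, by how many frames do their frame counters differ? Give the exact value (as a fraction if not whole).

162000/1001 frames

90 min = 5400 s.
A emits 30000/1001 × 5400 = 162000000/1001 frames; B emits 30 × 5400 = 162000.
Difference = 162000/1001 frames (≈ 161.8382); B is ahead of A.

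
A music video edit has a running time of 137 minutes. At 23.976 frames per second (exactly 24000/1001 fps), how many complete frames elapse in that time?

197082 frames

137 min = 8220 s.
Frames = 8220 × 24000/1001 = 197280000/1001 ≈ 197082.9171.
Complete frames: 197082.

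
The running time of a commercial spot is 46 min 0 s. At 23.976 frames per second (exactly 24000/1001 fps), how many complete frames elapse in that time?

66173 frames

46 min 0 s = 2760 s.
Frames = 2760 × 24000/1001 = 66240000/1001 ≈ 66173.8262.
Complete frames: 66173.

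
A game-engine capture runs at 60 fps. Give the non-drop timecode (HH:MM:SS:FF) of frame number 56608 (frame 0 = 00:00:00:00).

00:15:43:28

56608 ÷ 60 = 943 full seconds, remainder 28 frames.
943 s = 0 h 15 min 43 s.
Timecode: 00:15:43:28.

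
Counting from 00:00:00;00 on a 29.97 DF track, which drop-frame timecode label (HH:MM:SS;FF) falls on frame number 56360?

00:31:20;16

Each 10-minute DF block holds 10 × 60 × 30 − 9 × 2 = 17982 frames. 56360 ÷ 17982 → 3 full blocks, remainder 2414.
Within the partial block the first minute is 1800 frames and each further minute 1798, so 1 further minute boundary passed. Total skipped labels = 18 × 3 + 2 × 1 = 56.
Non-drop label index = 56360 + 56 = 56416; at 30 labels/s that is 00:31:20:16, i.e. DF 00:31:20;16.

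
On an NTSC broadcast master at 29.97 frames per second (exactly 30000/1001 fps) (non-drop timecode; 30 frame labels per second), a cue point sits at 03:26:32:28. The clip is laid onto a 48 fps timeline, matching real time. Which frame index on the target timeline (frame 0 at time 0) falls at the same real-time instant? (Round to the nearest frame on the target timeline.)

Source frame index: (3×3600 + 26×60 + 32) × 30 + 28 = 371788.
Real time: 371788 / (30000/1001) = 93039947/7500 s.
Target frame: (93039947/7500) × (48) = 372159788/625 ≈ 595455.661 → 595456.

frame 595456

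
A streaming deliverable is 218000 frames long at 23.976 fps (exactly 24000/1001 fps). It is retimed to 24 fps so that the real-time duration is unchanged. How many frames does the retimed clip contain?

Target frames = source frames × (target rate / source rate) = 218000 × (24)/(24000/1001) = 218000 × 1001/1000 = 218218.

218218 frames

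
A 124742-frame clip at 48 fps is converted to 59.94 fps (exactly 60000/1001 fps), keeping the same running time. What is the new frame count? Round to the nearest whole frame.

155772 frames

Frames at target rate = 124742 × (60000/1001) / (48) = 155927500/1001 ≈ 155771.728.
Nearest whole frame: 155772.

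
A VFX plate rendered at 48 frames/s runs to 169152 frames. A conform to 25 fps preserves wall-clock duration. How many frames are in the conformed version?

Target frames = source frames × (target rate / source rate) = 169152 × (25)/(48) = 169152 × 25/48 = 88100.

88100 frames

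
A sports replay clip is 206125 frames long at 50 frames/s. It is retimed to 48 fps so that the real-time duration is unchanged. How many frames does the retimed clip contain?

197880 frames

Target frames = source frames × (target rate / source rate) = 206125 × (48)/(50) = 206125 × 24/25 = 197880.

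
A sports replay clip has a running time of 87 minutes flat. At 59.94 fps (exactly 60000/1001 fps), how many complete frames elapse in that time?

312887 frames

87 min = 5220 s.
Frames = 5220 × 60000/1001 = 313200000/1001 ≈ 312887.1129.
Complete frames: 312887.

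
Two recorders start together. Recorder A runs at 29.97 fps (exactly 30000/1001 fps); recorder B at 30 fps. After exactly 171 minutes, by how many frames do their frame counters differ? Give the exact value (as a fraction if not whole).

171 min = 10260 s.
A emits 30000/1001 × 10260 = 307800000/1001 frames; B emits 30 × 10260 = 307800.
Difference = 307800/1001 frames (≈ 307.4925); B is ahead of A.

307800/1001 frames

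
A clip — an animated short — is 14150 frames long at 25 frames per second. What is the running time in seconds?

566 seconds

Running time = 14150 / (25) = 566 s.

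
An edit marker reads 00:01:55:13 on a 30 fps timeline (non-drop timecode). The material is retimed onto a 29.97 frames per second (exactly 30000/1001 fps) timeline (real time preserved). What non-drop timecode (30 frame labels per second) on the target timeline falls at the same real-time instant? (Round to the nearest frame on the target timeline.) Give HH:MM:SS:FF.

Source frame index: (0×3600 + 1×60 + 55) × 30 + 13 = 3463.
Real time: 3463 / (30) = 3463/30 s.
Target frame: (3463/30) × (30000/1001) = 3463000/1001 ≈ 3459.540 → 3460.
At 30 labels/s: frame 3460 → 00:01:55:10.

00:01:55:10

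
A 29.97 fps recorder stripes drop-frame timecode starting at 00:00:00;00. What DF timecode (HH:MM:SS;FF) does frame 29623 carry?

00:16:28;13

Ten DF minutes hold 17982 frames, so frame 29623 lies in block 1 (frames 17982–35963) with 11641 frames into that block.
The block's first minute is 1800 frames and the rest 1798 each; 11641 frames reaches minute 6, so 1 × 18 + 6 × 2 = 30 labels have been skipped so far.
Adding those back, label number 29623 + 30 = 29653 at 30 labels/s is 988 s + 13 f = 0 h 16 min 28 s frame 13, i.e. 00:16:28;13.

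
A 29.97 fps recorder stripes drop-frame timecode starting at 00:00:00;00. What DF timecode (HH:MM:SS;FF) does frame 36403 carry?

Ten DF minutes hold 17982 frames, so frame 36403 lies in block 2 (frames 35964–53945) with 439 frames into that block.
The block's first minute is 1800 frames and the rest 1798 each; 439 frames reaches minute 0, so 2 × 18 + 0 × 2 = 36 labels have been skipped so far.
Adding those back, label number 36403 + 36 = 36439 at 30 labels/s is 1214 s + 19 f = 0 h 20 min 14 s frame 19, i.e. 00:20:14;19.

00:20:14;19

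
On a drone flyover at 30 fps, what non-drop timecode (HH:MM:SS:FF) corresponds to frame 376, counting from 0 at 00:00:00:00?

376 ÷ 30 = 12 full seconds, remainder 16 frames.
12 s = 0 h 0 min 12 s.
Timecode: 00:00:12:16.

00:00:12:16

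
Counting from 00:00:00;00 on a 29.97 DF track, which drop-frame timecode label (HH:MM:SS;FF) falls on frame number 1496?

Ten DF minutes hold 17982 frames, so frame 1496 lies in block 0 (frames 0–17981) with 1496 frames into that block.
The block's first minute is 1800 frames and the rest 1798 each; 1496 frames reaches minute 0, so 0 × 18 + 0 × 2 = 0 labels have been skipped so far.
Adding those back, label number 1496 + 0 = 1496 at 30 labels/s is 49 s + 26 f = 0 h 0 min 49 s frame 26, i.e. 00:00:49;26.

00:00:49;26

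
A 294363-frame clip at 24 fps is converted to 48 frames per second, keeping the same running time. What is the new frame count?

Target frames = source frames × (target rate / source rate) = 294363 × (48)/(24) = 294363 × 2 = 588726.

588726 frames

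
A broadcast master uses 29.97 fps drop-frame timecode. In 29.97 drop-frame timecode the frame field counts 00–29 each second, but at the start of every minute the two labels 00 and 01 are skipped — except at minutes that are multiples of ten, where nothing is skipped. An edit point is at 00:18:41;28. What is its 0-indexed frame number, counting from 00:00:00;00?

33624

As if non-drop at 30 labels/s: (0 × 3600 + 18 × 60 + 41) × 30 + 28 = 33658.
Minute boundaries passed: 18; those not divisible by 10: 18 − 1 = 17; dropped labels = 2 × 17 = 34.
Actual frame index = 33658 − 34 = 33624.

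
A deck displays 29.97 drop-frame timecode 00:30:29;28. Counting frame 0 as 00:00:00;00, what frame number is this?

Complete 10-minute blocks: 3, each 17982 frames → 53946.
Remaining 0 whole minutes in the current block: 0 frames.
Within the current minute: 29 × 30 + 28 = 898. Total = 53946 + 0 + 898 = 54844.

54844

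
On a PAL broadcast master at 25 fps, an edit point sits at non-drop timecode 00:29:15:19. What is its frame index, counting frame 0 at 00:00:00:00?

frame 43894

Total seconds to the label: (0 × 3600 + 29 × 60 + 15) = 1755.
Frame index = 1755 × 25 + 19 = 43894.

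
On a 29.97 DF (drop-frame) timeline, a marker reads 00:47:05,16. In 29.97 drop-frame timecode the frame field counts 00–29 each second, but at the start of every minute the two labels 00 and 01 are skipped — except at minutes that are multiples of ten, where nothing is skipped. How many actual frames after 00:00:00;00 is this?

As if non-drop at 30 labels/s: (0 × 3600 + 47 × 60 + 5) × 30 + 16 = 84766.
Minute boundaries passed: 47; those not divisible by 10: 47 − 4 = 43; dropped labels = 2 × 43 = 86.
Actual frame index = 84766 − 86 = 84680.

84680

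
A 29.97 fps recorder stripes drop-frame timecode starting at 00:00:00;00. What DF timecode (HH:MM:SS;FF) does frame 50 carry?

00:00:01;20

Each 10-minute DF block holds 10 × 60 × 30 − 9 × 2 = 17982 frames. 50 ÷ 17982 → 0 full blocks, remainder 50.
Within the partial block the first minute is 1800 frames and each further minute 1798, so 0 further minute boundaries passed. Total skipped labels = 18 × 0 + 2 × 0 = 0.
Non-drop label index = 50 + 0 = 50; at 30 labels/s that is 00:00:01:20, i.e. DF 00:00:01;20.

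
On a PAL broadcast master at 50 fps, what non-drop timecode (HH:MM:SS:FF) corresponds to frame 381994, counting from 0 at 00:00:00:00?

381994 ÷ 50 = 7639 full seconds, remainder 44 frames.
7639 s = 2 h 7 min 19 s.
Timecode: 02:07:19:44.

02:07:19:44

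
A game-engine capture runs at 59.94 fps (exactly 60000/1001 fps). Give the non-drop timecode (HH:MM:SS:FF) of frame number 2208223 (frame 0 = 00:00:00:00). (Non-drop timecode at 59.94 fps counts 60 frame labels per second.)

2208223 ÷ 60 = 36803 full seconds, remainder 43 frames.
36803 s = 10 h 13 min 23 s.
Timecode: 10:13:23:43.

10:13:23:43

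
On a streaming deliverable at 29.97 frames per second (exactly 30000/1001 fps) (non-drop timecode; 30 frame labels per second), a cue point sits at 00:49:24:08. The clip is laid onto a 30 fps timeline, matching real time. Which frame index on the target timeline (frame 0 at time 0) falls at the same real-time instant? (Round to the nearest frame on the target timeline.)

frame 89017

Source frame index: (0×3600 + 49×60 + 24) × 30 + 8 = 88928.
Real time: 88928 / (30000/1001) = 5563558/1875 s.
Target frame: (5563558/1875) × (30) = 11127116/125 ≈ 89016.928 → 89017.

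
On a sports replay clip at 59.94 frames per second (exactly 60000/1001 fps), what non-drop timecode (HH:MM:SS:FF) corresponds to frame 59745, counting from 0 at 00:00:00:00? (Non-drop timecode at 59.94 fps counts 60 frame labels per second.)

00:16:35:45

59745 ÷ 60 = 995 full seconds, remainder 45 frames.
995 s = 0 h 16 min 35 s.
Timecode: 00:16:35:45.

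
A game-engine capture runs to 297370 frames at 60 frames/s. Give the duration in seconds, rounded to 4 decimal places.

4956.1667 seconds

Running time = 297370 × 1/60 = 29737/6 s ≈ 4956.1667 s.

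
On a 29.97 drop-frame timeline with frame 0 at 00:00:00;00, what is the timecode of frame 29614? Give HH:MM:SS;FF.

Each 10-minute DF block holds 10 × 60 × 30 − 9 × 2 = 17982 frames. 29614 ÷ 17982 → 1 full block, remainder 11632.
Within the partial block the first minute is 1800 frames and each further minute 1798, so 6 further minute boundaries passed. Total skipped labels = 18 × 1 + 2 × 6 = 30.
Non-drop label index = 29614 + 30 = 29644; at 30 labels/s that is 00:16:28:04, i.e. DF 00:16:28;04.

00:16:28;04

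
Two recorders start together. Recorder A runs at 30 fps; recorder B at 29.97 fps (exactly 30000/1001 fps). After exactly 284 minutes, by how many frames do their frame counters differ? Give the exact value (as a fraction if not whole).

511200/1001 frames

284 min = 17040 s.
A emits 30 × 17040 = 511200 frames; B emits 30000/1001 × 17040 = 511200000/1001.
Difference = 511200/1001 frames (≈ 510.6893); B is behind A.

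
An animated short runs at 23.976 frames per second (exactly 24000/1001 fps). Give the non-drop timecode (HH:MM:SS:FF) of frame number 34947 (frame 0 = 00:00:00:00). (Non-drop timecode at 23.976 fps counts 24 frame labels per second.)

00:24:16:03

34947 ÷ 24 = 1456 full seconds, remainder 3 frames.
1456 s = 0 h 24 min 16 s.
Timecode: 00:24:16:03.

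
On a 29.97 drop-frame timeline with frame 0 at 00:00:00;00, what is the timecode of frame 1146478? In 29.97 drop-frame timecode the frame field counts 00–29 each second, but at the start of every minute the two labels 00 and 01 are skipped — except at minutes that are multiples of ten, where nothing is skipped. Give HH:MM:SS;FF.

Ten DF minutes hold 17982 frames, so frame 1146478 lies in block 63 (frames 1132866–1150847) with 13612 frames into that block.
The block's first minute is 1800 frames and the rest 1798 each; 13612 frames reaches minute 7, so 63 × 18 + 7 × 2 = 1148 labels have been skipped so far.
Adding those back, label number 1146478 + 1148 = 1147626 at 30 labels/s is 38254 s + 6 f = 10 h 37 min 34 s frame 6, i.e. 10:37:34;06.

10:37:34;06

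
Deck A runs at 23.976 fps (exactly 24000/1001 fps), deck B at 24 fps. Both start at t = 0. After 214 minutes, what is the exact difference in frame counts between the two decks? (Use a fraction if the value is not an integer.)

308160/1001 frames

214 min = 12840 s.
A emits 24000/1001 × 12840 = 308160000/1001 frames; B emits 24 × 12840 = 308160.
Difference = 308160/1001 frames (≈ 307.8521); B is ahead of A.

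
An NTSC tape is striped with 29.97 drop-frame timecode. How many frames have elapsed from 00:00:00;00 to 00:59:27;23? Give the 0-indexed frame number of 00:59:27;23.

106925

As if non-drop at 30 labels/s: (0 × 3600 + 59 × 60 + 27) × 30 + 23 = 107033.
Minute boundaries passed: 59; those not divisible by 10: 59 − 5 = 54; dropped labels = 2 × 54 = 108.
Actual frame index = 107033 − 108 = 106925.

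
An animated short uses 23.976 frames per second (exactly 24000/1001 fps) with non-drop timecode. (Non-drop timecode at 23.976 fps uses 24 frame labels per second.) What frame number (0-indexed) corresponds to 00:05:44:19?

frame 8275

Total seconds to the label: (0 × 3600 + 5 × 60 + 44) = 344.
Frame index = 344 × 24 + 19 = 8275.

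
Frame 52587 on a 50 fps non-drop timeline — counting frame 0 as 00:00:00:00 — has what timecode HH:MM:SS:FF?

00:17:31:37

52587 ÷ 50 = 1051 full seconds, remainder 37 frames.
1051 s = 0 h 17 min 31 s.
Timecode: 00:17:31:37.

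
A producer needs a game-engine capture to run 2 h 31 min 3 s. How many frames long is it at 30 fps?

271890 frames

2 h 31 min 3 s = 9063 s.
Frames = 9063 × 30 = 271890.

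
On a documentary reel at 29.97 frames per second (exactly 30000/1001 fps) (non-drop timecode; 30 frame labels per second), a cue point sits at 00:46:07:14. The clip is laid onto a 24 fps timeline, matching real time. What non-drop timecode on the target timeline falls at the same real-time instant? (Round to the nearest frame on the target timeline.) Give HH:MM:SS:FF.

Source frame index: (0×3600 + 46×60 + 7) × 30 + 14 = 83024.
Real time: 83024 / (30000/1001) = 5194189/1875 s.
Target frame: (5194189/1875) × (24) = 41553512/625 ≈ 66485.619 → 66486.
At 24 labels/s: frame 66486 → 00:46:10:06.

00:46:10:06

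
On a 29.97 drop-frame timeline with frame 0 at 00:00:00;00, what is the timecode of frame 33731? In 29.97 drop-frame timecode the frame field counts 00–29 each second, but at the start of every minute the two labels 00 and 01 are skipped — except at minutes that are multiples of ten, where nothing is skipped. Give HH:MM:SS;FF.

Ten DF minutes hold 17982 frames, so frame 33731 lies in block 1 (frames 17982–35963) with 15749 frames into that block.
The block's first minute is 1800 frames and the rest 1798 each; 15749 frames reaches minute 8, so 1 × 18 + 8 × 2 = 34 labels have been skipped so far.
Adding those back, label number 33731 + 34 = 33765 at 30 labels/s is 1125 s + 15 f = 0 h 18 min 45 s frame 15, i.e. 00:18:45;15.

00:18:45;15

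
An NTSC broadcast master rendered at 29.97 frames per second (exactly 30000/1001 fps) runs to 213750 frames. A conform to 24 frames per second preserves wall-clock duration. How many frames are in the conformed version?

171171 frames

Target frames = source frames × (target rate / source rate) = 213750 × (24)/(30000/1001) = 213750 × 1001/1250 = 171171.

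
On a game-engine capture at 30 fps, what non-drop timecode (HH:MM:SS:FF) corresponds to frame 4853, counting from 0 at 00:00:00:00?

4853 ÷ 30 = 161 full seconds, remainder 23 frames.
161 s = 0 h 2 min 41 s.
Timecode: 00:02:41:23.

00:02:41:23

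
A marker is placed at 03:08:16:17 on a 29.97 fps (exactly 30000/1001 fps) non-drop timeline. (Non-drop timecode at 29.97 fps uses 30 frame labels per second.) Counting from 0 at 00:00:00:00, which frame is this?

Total seconds to the label: (3 × 3600 + 8 × 60 + 16) = 11296.
Frame index = 11296 × 30 + 17 = 338897.

frame 338897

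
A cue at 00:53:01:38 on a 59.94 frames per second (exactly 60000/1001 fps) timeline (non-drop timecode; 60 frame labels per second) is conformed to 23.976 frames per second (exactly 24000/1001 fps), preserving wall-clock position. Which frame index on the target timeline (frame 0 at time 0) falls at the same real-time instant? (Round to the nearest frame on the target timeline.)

frame 76359

Source frame index: (0×3600 + 53×60 + 1) × 60 + 38 = 190898.
Real time: 190898 / (60000/1001) = 95544449/30000 s.
Target frame: (95544449/30000) × (24000/1001) = 381796/5 ≈ 76359.200 → 76359.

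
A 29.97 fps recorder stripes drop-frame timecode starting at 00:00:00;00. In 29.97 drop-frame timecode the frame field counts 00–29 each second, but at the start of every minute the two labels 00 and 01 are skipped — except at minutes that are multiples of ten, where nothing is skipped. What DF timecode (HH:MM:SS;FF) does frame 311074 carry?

Each 10-minute DF block holds 10 × 60 × 30 − 9 × 2 = 17982 frames. 311074 ÷ 17982 → 17 full blocks, remainder 5380.
Within the partial block the first minute is 1800 frames and each further minute 1798, so 2 further minute boundaries passed. Total skipped labels = 18 × 17 + 2 × 2 = 310.
Non-drop label index = 311074 + 310 = 311384; at 30 labels/s that is 02:52:59:14, i.e. DF 02:52:59;14.

02:52:59;14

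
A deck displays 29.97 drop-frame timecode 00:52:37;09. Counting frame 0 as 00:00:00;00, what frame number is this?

94625

Complete 10-minute blocks: 5, each 17982 frames → 89910.
Remaining 2 whole minutes in the current block: 1800 + 1 × 1798 = 3598 frames.
Within the current minute: 37 × 30 + 9 − 2 = 1117 (labels ;00/;01 skipped at this minute). Total = 89910 + 3598 + 1117 = 94625.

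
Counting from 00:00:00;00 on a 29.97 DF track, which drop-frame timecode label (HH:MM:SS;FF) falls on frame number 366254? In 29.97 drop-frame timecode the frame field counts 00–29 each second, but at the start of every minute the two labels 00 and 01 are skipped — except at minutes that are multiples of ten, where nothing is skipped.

Ten DF minutes hold 17982 frames, so frame 366254 lies in block 20 (frames 359640–377621) with 6614 frames into that block.
The block's first minute is 1800 frames and the rest 1798 each; 6614 frames reaches minute 3, so 20 × 18 + 3 × 2 = 366 labels have been skipped so far.
Adding those back, label number 366254 + 366 = 366620 at 30 labels/s is 12220 s + 20 f = 3 h 23 min 40 s frame 20, i.e. 03:23:40;20.

03:23:40;20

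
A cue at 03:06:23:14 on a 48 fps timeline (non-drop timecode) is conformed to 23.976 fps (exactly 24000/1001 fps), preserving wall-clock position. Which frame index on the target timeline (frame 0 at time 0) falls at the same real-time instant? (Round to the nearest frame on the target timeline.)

frame 268131

Source frame index: (3×3600 + 6×60 + 23) × 48 + 14 = 536798.
Real time: 536798 / (48) = 268399/24 s.
Target frame: (268399/24) × (24000/1001) = 268399000/1001 ≈ 268130.869 → 268131.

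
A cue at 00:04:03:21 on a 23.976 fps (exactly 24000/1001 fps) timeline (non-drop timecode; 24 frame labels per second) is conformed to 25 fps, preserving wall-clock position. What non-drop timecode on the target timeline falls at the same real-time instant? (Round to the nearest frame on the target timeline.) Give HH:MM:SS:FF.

Source frame index: (0×3600 + 4×60 + 3) × 24 + 21 = 5853.
Real time: 5853 / (24000/1001) = 1952951/8000 s.
Target frame: (1952951/8000) × (25) = 1952951/320 ≈ 6102.972 → 6103.
At 25 labels/s: frame 6103 → 00:04:04:03.

00:04:04:03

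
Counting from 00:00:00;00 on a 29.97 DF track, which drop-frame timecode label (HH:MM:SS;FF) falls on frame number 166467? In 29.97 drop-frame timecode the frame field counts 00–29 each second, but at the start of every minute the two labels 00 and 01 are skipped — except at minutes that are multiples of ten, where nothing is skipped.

01:32:34;13

Ten DF minutes hold 17982 frames, so frame 166467 lies in block 9 (frames 161838–179819) with 4629 frames into that block.
The block's first minute is 1800 frames and the rest 1798 each; 4629 frames reaches minute 2, so 9 × 18 + 2 × 2 = 166 labels have been skipped so far.
Adding those back, label number 166467 + 166 = 166633 at 30 labels/s is 5554 s + 13 f = 1 h 32 min 34 s frame 13, i.e. 01:32:34;13.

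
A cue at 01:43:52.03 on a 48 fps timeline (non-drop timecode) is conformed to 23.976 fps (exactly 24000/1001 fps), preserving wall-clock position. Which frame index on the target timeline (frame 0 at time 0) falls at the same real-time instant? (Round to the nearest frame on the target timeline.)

Source frame index: (1×3600 + 43×60 + 52) × 48 + 3 = 299139.
Real time: 299139 / (48) = 99713/16 s.
Target frame: (99713/16) × (24000/1001) = 149569500/1001 ≈ 149420.080 → 149420.

frame 149420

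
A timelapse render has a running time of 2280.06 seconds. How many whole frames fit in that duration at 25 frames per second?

Frames = 2280.06 × 25 = 114003/2 ≈ 57001.5000.
Complete frames: 57001.

57001 frames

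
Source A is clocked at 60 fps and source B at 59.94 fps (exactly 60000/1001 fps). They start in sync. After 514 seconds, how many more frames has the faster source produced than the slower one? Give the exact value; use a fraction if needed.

30840/1001 frames

A emits 60 × 514 = 30840 frames; B emits 60000/1001 × 514 = 30840000/1001.
Difference = 30840/1001 frames (≈ 30.8092); B is behind A.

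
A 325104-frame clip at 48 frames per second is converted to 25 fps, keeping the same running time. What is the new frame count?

169325 frames

Target frames = source frames × (target rate / source rate) = 325104 × (25)/(48) = 325104 × 25/48 = 169325.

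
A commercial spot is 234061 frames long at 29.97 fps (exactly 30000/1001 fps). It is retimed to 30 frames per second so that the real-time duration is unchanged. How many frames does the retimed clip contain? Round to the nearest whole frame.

Frames at target rate = 234061 × (30) / (30000/1001) = 234295061/1000 ≈ 234295.061.
Nearest whole frame: 234295.

234295 frames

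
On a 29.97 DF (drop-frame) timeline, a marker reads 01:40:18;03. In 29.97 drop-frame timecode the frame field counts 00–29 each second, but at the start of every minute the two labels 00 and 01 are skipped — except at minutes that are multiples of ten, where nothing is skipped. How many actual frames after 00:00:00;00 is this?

180363

As if non-drop at 30 labels/s: (1 × 3600 + 40 × 60 + 18) × 30 + 3 = 180543.
Minute boundaries passed: 100; those not divisible by 10: 100 − 10 = 90; dropped labels = 2 × 90 = 180.
Actual frame index = 180543 − 180 = 180363.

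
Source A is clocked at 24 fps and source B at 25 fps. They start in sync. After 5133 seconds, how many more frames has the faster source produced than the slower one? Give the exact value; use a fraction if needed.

A emits 24 × 5133 = 123192 frames; B emits 25 × 5133 = 128325.
Difference = 5133 frames; B is ahead of A.

5133 frames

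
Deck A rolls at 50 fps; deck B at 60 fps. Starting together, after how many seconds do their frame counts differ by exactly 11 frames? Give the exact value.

The gap grows by |60 − 50| = 10 frames per second.
Time for a 11-frame gap: 11 ÷ (10) = 1.1 s.

1.1 seconds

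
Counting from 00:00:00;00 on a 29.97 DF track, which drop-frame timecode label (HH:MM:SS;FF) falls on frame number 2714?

Ten DF minutes hold 17982 frames, so frame 2714 lies in block 0 (frames 0–17981) with 2714 frames into that block.
The block's first minute is 1800 frames and the rest 1798 each; 2714 frames reaches minute 1, so 0 × 18 + 1 × 2 = 2 labels have been skipped so far.
Adding those back, label number 2714 + 2 = 2716 at 30 labels/s is 90 s + 16 f = 0 h 1 min 30 s frame 16, i.e. 00:01:30;16.

00:01:30;16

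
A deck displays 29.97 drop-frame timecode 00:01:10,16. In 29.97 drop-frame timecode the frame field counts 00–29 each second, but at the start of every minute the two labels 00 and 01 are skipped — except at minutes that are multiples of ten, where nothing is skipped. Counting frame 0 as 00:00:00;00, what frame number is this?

2114

Complete 10-minute blocks: 0, each 17982 frames → 0.
Remaining 1 whole minute in the current block: 1800 + 0 × 1798 = 1800 frames.
Within the current minute: 10 × 30 + 16 − 2 = 314 (labels ;00/;01 skipped at this minute). Total = 0 + 1800 + 314 = 2114.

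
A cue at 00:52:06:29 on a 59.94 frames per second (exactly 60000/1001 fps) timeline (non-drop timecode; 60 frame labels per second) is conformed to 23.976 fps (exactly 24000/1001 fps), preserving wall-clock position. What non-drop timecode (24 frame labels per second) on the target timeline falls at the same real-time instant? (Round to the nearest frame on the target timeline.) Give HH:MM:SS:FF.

00:52:06:12

Source frame index: (0×3600 + 52×60 + 6) × 60 + 29 = 187589.
Real time: 187589 / (60000/1001) = 187776589/60000 s.
Target frame: (187776589/60000) × (24000/1001) = 375178/5 ≈ 75035.600 → 75036.
At 24 labels/s: frame 75036 → 00:52:06:12.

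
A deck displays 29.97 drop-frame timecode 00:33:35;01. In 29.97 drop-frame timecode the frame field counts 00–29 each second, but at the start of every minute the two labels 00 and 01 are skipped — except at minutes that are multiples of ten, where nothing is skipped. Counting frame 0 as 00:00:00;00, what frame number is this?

60391

Complete 10-minute blocks: 3, each 17982 frames → 53946.
Remaining 3 whole minutes in the current block: 1800 + 2 × 1798 = 5396 frames.
Within the current minute: 35 × 30 + 1 − 2 = 1049 (labels ;00/;01 skipped at this minute). Total = 53946 + 5396 + 1049 = 60391.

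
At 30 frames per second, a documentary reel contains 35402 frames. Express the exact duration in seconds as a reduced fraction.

Running time = 35402 ÷ (30) = 35402 × 1/30 = 17701/15 s.

17701/15 seconds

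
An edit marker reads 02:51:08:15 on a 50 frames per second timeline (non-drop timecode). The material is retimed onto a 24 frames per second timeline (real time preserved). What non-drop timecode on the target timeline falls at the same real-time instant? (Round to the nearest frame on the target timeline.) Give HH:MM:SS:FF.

Source frame index: (2×3600 + 51×60 + 8) × 50 + 15 = 513415.
Real time: 513415 / (50) = 102683/10 s.
Target frame: (102683/10) × (24) = 1232196/5 ≈ 246439.200 → 246439.
At 24 labels/s: frame 246439 → 02:51:08:07.

02:51:08:07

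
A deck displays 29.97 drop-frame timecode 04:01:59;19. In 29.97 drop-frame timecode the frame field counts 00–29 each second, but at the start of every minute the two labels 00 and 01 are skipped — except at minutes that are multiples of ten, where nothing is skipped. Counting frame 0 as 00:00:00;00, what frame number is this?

435155

Complete 10-minute blocks: 24, each 17982 frames → 431568.
Remaining 1 whole minute in the current block: 1800 + 0 × 1798 = 1800 frames.
Within the current minute: 59 × 30 + 19 − 2 = 1787 (labels ;00/;01 skipped at this minute). Total = 431568 + 1800 + 1787 = 435155.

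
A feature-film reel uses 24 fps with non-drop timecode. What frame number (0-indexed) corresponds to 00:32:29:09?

Total seconds to the label: (0 × 3600 + 32 × 60 + 29) = 1949.
Frame index = 1949 × 24 + 9 = 46785.

46785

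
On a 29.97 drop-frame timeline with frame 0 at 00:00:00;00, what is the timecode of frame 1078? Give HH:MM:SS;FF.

Ten DF minutes hold 17982 frames, so frame 1078 lies in block 0 (frames 0–17981) with 1078 frames into that block.
The block's first minute is 1800 frames and the rest 1798 each; 1078 frames reaches minute 0, so 0 × 18 + 0 × 2 = 0 labels have been skipped so far.
Adding those back, label number 1078 + 0 = 1078 at 30 labels/s is 35 s + 28 f = 0 h 0 min 35 s frame 28, i.e. 00:00:35;28.

00:00:35;28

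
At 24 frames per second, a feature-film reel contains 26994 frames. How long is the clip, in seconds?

1124.75 seconds

Running time = 26994 / (24) = 1124.75 s.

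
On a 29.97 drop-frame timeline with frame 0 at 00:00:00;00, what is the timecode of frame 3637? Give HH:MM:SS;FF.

00:02:01;11

Ten DF minutes hold 17982 frames, so frame 3637 lies in block 0 (frames 0–17981) with 3637 frames into that block.
The block's first minute is 1800 frames and the rest 1798 each; 3637 frames reaches minute 2, so 0 × 18 + 2 × 2 = 4 labels have been skipped so far.
Adding those back, label number 3637 + 4 = 3641 at 30 labels/s is 121 s + 11 f = 0 h 2 min 1 s frame 11, i.e. 00:02:01;11.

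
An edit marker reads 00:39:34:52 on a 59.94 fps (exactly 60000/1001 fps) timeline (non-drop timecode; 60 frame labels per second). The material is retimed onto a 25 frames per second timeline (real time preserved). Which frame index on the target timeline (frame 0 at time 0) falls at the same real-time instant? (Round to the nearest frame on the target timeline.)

frame 59431

Source frame index: (0×3600 + 39×60 + 34) × 60 + 52 = 142492.
Real time: 142492 / (60000/1001) = 35658623/15000 s.
Target frame: (35658623/15000) × (25) = 35658623/600 ≈ 59431.038 → 59431.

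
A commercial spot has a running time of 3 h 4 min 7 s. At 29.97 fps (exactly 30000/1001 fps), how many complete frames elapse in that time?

331078 frames

3 h 4 min 7 s = 11047 s.
Frames = 11047 × 30000/1001 = 331410000/1001 ≈ 331078.9211.
Complete frames: 331078.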